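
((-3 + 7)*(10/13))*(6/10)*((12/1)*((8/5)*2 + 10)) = 19008/65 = 292.43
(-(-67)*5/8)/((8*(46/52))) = 4355/736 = 5.92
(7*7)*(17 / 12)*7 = 5831 / 12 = 485.92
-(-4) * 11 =44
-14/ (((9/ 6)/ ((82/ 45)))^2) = -376544/ 18225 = -20.66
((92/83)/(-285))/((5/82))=-7544/118275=-0.06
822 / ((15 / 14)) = 3836 / 5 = 767.20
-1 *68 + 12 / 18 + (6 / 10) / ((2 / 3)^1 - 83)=-249497 / 3705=-67.34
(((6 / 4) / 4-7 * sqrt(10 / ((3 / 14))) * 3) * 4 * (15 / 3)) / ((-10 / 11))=-33 / 4 + 308 * sqrt(105)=3147.81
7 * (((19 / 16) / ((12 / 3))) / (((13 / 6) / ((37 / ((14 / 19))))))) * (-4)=-40071 / 208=-192.65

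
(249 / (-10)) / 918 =-83 / 3060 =-0.03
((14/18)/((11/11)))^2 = 49/81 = 0.60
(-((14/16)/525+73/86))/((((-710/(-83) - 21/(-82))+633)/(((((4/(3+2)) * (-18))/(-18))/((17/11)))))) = -821392319/1197422134125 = -0.00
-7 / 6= -1.17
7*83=581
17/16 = 1.06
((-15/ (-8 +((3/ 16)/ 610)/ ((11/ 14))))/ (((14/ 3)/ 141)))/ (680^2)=851499/ 6949717096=0.00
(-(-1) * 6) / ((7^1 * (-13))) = -6 / 91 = -0.07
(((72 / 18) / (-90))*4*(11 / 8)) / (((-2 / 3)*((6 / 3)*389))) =11 / 23340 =0.00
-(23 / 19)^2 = -529 / 361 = -1.47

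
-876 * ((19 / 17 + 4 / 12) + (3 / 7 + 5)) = -717152 / 119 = -6026.49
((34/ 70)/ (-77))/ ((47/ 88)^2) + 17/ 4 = 9152613/ 2164820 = 4.23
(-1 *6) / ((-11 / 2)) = 12 / 11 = 1.09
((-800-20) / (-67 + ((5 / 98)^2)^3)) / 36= 181597688077120 / 534162955520367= 0.34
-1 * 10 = -10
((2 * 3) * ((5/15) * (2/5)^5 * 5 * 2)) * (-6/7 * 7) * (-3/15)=768/3125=0.25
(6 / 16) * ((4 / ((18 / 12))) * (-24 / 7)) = -3.43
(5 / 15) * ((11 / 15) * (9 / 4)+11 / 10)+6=83 / 12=6.92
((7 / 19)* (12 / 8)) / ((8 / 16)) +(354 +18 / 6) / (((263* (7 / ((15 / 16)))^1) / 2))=58719 / 39976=1.47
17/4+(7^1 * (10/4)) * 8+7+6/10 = 3037/20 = 151.85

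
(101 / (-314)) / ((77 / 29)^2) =-84941 / 1861706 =-0.05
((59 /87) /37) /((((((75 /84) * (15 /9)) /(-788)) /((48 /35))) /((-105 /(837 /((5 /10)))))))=10414208 /12473625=0.83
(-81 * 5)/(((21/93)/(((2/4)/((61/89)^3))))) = -8850885795/3177734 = -2785.28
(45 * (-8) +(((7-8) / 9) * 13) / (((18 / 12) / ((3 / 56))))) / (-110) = 3.27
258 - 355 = -97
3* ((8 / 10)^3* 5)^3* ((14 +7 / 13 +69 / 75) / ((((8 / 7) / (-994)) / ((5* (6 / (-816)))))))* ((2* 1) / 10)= 4975.80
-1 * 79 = -79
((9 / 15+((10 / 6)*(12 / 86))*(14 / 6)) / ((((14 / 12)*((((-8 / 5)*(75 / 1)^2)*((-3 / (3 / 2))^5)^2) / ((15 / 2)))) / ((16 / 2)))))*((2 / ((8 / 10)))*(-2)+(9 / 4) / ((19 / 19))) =8107 / 462336000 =0.00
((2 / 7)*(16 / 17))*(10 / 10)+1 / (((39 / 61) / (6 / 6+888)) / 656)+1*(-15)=4233264289 / 4641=912144.86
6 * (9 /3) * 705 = 12690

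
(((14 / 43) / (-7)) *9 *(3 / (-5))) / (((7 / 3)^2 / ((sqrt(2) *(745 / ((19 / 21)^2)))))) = 651726 *sqrt(2) / 15523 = 59.38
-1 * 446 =-446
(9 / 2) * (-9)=-81 / 2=-40.50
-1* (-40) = 40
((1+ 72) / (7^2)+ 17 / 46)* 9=37719 / 2254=16.73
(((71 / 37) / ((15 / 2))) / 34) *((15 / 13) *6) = 426 / 8177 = 0.05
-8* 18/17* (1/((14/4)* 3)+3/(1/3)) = -9168/119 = -77.04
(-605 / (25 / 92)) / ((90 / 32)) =-178112 / 225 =-791.61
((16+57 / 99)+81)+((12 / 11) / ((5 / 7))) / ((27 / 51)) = 16576 / 165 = 100.46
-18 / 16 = -1.12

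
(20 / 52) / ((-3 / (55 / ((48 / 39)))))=-275 / 48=-5.73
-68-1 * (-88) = 20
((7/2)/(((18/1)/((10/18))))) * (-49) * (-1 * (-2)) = -1715/162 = -10.59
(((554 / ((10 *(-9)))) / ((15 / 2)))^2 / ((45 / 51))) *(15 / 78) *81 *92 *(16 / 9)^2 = 61442127872 / 17769375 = 3457.75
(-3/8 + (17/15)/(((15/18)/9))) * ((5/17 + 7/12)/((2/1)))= 141589/27200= 5.21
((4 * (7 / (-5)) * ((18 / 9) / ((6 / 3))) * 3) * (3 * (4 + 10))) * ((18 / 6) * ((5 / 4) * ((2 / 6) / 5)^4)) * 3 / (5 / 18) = -1764 / 3125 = -0.56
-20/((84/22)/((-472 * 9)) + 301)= -155760/2344181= -0.07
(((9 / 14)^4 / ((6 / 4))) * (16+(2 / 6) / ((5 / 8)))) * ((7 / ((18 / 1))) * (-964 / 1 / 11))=-1210302 / 18865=-64.16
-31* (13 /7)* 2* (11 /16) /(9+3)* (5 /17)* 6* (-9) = 199485 /1904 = 104.77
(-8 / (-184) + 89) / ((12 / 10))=5120 / 69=74.20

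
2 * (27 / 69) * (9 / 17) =162 / 391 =0.41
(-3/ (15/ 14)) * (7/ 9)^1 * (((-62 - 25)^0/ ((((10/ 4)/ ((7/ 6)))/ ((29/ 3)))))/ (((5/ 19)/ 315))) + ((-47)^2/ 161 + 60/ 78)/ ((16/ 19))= -11742.36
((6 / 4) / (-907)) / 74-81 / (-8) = 2718273 / 268472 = 10.12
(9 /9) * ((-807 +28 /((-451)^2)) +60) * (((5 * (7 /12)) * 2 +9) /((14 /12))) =-13522706191 /1423807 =-9497.57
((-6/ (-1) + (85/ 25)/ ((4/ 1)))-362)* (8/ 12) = -7103/ 30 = -236.77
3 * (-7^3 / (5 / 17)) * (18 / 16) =-157437 / 40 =-3935.92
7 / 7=1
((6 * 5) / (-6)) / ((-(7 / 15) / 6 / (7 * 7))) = 3150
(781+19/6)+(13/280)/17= 11197939/14280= 784.17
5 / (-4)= -5 / 4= -1.25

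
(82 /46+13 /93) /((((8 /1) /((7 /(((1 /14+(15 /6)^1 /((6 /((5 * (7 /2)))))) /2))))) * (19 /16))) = 6447616 /16757639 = 0.38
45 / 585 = 1 / 13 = 0.08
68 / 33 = 2.06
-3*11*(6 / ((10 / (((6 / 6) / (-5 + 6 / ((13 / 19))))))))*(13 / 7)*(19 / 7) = -317889 / 12005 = -26.48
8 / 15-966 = -965.47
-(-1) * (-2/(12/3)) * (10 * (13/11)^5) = -11.53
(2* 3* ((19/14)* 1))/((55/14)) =114/55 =2.07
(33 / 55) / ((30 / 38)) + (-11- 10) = -506 / 25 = -20.24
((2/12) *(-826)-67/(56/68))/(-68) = 9199/2856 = 3.22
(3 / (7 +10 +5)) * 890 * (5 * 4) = 26700 / 11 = 2427.27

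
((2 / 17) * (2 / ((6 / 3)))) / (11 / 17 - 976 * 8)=-2 / 132725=-0.00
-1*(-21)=21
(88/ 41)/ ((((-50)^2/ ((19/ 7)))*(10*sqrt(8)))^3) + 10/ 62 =75449*sqrt(2)/ 878937500000000000 + 5/ 31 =0.16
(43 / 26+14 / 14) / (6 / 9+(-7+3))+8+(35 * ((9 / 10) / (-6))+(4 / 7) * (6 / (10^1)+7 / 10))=1227 / 455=2.70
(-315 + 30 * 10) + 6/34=-252/17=-14.82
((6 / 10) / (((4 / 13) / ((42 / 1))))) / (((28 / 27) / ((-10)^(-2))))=3159 / 4000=0.79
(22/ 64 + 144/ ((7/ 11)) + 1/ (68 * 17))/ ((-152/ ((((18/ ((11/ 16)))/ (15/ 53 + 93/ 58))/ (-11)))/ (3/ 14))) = 202945893453/ 503448133496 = 0.40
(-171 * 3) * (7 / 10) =-3591 / 10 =-359.10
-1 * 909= -909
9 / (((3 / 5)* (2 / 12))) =90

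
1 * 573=573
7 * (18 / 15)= 42 / 5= 8.40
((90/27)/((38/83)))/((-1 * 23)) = -415/1311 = -0.32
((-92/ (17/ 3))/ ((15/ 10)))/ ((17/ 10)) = -6.37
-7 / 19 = -0.37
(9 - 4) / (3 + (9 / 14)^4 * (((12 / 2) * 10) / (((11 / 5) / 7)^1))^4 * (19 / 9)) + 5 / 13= 35060344921280 / 91156894320999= 0.38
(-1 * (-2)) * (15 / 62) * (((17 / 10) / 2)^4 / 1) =250563 / 992000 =0.25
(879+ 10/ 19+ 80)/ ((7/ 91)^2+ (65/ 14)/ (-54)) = -2329265484/ 194351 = -11984.84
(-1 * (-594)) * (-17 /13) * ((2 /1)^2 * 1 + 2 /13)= -545292 /169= -3226.58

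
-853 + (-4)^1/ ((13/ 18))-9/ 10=-111727/ 130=-859.44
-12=-12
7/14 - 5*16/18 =-71/18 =-3.94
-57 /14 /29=-57 /406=-0.14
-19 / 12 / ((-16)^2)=-19 / 3072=-0.01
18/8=9/4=2.25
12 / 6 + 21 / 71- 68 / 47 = 2833 / 3337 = 0.85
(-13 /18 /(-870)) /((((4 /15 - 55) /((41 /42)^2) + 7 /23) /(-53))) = 26638807 /34590963708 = 0.00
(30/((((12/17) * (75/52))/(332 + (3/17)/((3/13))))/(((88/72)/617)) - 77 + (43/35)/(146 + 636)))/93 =-221409888700/51789362471257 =-0.00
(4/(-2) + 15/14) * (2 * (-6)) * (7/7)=78/7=11.14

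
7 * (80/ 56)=10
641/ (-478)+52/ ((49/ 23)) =540279/ 23422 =23.07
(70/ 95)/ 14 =1/ 19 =0.05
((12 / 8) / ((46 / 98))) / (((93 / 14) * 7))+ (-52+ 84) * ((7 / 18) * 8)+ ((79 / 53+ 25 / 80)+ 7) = 590019977 / 5441616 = 108.43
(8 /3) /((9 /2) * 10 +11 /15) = 20 /343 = 0.06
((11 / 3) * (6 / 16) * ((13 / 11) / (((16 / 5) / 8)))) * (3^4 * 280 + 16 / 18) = 829270 / 9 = 92141.11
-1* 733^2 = -537289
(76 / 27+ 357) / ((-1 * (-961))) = 9715 / 25947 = 0.37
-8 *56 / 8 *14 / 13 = -784 / 13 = -60.31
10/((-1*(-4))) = 5/2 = 2.50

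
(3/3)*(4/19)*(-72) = -288/19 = -15.16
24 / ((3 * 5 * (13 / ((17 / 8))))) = 17 / 65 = 0.26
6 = 6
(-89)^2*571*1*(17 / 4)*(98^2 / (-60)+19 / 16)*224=-20523020449799 / 30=-684100681659.97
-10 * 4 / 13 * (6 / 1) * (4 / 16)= -60 / 13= -4.62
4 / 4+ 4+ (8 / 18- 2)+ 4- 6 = 13 / 9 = 1.44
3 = 3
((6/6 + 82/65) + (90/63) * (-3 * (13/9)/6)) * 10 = 10072/819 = 12.30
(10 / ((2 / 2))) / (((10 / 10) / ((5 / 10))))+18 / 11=6.64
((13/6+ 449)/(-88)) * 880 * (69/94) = -311305/94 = -3311.76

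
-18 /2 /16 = -9 /16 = -0.56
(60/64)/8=15/128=0.12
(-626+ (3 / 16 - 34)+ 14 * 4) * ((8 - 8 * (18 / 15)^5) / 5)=44933311 / 31250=1437.87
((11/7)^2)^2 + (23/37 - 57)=-4466769/88837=-50.28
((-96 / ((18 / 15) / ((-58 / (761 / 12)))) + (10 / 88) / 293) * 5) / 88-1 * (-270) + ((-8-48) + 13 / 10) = 947343601509 / 4316757280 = 219.46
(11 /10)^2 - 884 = -88279 /100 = -882.79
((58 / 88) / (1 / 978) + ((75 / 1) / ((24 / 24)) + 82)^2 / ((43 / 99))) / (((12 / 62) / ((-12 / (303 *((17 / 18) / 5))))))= -50494633650 / 812141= -62174.71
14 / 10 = 7 / 5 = 1.40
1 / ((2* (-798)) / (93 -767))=337 / 798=0.42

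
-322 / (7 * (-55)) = 46 / 55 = 0.84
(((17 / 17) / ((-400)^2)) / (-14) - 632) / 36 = -1415680001 / 80640000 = -17.56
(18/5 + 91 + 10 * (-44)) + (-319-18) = -3412/5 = -682.40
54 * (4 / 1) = 216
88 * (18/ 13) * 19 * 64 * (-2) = -3852288/ 13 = -296329.85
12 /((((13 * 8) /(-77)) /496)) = -57288 /13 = -4406.77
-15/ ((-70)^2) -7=-6863/ 980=-7.00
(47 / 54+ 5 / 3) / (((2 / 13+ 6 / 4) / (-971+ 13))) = -1706198 / 1161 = -1469.59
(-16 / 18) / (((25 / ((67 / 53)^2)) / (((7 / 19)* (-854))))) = 214681936 / 12008475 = 17.88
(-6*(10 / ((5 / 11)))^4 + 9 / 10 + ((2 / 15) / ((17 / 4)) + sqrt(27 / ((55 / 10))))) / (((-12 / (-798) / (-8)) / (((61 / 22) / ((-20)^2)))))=1163116813201 / 224400-24339*sqrt(66) / 24200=5183221.83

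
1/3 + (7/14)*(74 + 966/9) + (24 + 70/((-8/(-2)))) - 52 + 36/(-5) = 733/10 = 73.30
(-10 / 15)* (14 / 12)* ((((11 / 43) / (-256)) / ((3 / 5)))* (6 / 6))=385 / 297216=0.00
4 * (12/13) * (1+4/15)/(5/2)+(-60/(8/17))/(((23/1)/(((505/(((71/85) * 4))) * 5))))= -17779103963/4245800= -4187.46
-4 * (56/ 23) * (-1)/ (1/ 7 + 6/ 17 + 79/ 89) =593096/ 84249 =7.04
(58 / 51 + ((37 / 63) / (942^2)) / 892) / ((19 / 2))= 964081942613 / 8053408636056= 0.12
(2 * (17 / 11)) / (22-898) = -17 / 4818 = -0.00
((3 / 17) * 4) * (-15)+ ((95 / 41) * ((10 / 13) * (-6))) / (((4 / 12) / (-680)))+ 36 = 197906256 / 9061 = 21841.55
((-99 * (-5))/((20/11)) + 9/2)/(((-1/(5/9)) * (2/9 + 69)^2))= -49815/1552516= -0.03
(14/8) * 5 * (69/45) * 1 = 161/12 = 13.42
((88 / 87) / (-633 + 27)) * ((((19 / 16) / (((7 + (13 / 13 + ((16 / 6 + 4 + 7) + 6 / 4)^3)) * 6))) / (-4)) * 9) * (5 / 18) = 1045 / 17698166168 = 0.00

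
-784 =-784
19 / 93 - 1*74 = -6863 / 93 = -73.80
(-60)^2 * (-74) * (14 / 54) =-207200 / 3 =-69066.67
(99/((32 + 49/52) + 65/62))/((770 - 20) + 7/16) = 2553408/657899551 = 0.00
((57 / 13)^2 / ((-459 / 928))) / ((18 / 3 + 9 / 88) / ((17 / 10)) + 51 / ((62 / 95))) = -456950912 / 960899355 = -0.48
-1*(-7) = 7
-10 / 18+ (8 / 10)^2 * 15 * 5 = 427 / 9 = 47.44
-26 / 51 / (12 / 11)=-143 / 306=-0.47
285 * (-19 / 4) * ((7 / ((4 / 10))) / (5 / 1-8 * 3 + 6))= 189525 / 104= 1822.36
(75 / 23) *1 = 75 / 23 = 3.26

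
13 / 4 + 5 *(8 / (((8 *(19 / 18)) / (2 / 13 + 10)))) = 50731 / 988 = 51.35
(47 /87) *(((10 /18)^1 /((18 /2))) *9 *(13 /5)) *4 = 3.12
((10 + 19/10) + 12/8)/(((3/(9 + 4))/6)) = 1742/5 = 348.40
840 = 840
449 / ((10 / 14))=628.60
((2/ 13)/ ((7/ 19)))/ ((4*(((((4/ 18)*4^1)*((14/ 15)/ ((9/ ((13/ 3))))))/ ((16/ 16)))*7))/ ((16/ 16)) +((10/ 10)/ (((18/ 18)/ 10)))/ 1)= 69255/ 3513419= 0.02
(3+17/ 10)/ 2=47/ 20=2.35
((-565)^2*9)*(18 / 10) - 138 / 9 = 15514289 / 3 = 5171429.67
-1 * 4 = -4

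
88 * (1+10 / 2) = 528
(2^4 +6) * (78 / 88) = 39 / 2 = 19.50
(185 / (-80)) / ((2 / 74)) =-1369 / 16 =-85.56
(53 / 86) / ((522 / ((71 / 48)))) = 3763 / 2154816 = 0.00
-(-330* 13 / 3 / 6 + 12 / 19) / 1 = 13549 / 57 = 237.70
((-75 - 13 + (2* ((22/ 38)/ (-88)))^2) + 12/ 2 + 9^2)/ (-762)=1925/ 1467104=0.00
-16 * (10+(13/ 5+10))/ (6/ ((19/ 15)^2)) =-326344/ 3375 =-96.69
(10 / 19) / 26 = 5 / 247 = 0.02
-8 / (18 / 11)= -4.89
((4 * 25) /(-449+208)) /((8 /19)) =-0.99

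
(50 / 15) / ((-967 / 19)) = -190 / 2901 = -0.07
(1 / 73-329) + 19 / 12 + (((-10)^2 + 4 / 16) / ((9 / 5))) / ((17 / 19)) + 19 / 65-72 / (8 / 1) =-198821104 / 725985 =-273.86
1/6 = 0.17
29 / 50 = 0.58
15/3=5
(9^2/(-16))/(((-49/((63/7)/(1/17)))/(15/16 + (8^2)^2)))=812373543/12544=64761.92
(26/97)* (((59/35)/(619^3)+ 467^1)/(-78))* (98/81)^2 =-1772922406073336/754716288954015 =-2.35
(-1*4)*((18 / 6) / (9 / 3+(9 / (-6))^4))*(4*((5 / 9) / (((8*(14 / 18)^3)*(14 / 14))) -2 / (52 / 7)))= 138848 / 191737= 0.72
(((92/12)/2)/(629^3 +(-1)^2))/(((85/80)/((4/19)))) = 368/120571793055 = 0.00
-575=-575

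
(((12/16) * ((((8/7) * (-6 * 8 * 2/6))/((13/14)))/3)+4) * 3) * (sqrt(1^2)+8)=-324/13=-24.92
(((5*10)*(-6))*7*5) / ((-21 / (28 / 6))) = 7000 / 3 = 2333.33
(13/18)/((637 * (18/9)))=1/1764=0.00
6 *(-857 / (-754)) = 2571 / 377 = 6.82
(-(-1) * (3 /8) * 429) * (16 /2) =1287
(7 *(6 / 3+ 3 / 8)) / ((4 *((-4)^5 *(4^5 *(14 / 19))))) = -361 / 67108864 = -0.00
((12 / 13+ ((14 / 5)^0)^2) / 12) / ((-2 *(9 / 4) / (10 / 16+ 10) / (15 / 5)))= -1.14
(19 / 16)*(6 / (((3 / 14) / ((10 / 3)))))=110.83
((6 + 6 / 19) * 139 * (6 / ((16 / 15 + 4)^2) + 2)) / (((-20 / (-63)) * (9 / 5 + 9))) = 571.95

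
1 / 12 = 0.08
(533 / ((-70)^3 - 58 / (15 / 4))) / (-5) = 1599 / 5145232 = 0.00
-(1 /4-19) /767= 75 /3068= 0.02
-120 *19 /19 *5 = -600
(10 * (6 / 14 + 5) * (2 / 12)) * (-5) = -45.24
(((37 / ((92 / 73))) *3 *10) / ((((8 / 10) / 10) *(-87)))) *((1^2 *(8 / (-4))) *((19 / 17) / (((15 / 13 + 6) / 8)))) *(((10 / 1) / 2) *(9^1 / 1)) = 5003602500 / 351509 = 14234.64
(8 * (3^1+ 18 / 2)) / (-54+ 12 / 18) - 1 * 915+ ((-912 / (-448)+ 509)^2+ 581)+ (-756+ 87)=1019798589 / 3920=260152.70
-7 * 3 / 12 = -7 / 4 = -1.75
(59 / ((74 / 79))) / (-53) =-4661 / 3922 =-1.19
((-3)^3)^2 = 729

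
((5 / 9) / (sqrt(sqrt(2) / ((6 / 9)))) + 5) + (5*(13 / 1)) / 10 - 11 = 5*2^(1 / 4)*sqrt(3) / 27 + 1 / 2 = 0.88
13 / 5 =2.60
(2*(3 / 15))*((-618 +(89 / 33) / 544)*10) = -11094247 / 4488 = -2471.98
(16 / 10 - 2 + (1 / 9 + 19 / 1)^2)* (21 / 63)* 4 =591032 / 1215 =486.45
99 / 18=11 / 2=5.50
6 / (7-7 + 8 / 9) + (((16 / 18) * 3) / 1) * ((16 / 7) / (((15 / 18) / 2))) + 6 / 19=57707 / 2660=21.69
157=157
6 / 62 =3 / 31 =0.10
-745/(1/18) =-13410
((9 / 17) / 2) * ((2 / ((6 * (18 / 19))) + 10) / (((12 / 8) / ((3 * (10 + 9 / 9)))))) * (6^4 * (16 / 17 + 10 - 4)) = 156725712 / 289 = 542303.50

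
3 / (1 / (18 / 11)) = 54 / 11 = 4.91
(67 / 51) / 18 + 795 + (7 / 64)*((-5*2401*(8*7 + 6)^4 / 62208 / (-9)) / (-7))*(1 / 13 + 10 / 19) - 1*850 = -28599552945497 / 9403610112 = -3041.34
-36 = -36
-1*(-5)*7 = 35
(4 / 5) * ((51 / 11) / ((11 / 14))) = 2856 / 605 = 4.72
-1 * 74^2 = -5476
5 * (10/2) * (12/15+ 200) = 5020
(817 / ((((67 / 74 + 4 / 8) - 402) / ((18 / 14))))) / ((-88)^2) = -272061 / 803470976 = -0.00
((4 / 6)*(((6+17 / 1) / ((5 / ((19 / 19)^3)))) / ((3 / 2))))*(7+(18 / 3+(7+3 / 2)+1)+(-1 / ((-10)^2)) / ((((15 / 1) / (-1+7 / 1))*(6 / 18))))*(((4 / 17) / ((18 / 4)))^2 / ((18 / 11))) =30343808 / 395026875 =0.08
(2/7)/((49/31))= 62/343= 0.18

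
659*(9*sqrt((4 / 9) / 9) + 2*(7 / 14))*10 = 19770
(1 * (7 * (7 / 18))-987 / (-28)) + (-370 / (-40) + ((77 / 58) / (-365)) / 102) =305906269 / 6478020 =47.22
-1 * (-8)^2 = -64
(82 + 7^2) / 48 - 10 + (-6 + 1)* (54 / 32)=-377 / 24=-15.71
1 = 1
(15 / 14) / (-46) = -0.02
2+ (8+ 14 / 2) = 17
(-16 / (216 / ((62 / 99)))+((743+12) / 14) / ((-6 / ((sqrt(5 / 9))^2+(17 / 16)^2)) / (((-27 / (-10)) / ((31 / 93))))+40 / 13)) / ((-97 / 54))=-11.36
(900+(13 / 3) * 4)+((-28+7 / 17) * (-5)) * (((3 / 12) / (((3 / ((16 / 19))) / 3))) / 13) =11583788 / 12597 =919.57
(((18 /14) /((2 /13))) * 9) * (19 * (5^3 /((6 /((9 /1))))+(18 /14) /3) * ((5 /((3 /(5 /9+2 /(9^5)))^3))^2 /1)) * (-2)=-6752050270120177135902782907578275 /12463000532913563833202563361094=-541.77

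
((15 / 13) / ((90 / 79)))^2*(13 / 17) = 6241 / 7956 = 0.78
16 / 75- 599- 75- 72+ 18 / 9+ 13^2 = -43109 / 75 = -574.79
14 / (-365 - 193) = -7 / 279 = -0.03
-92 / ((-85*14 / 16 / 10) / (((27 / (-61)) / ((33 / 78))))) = -12.94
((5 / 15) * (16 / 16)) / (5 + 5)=1 / 30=0.03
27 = 27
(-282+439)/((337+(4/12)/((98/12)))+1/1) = 7693/16564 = 0.46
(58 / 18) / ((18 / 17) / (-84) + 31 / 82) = 141491 / 16047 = 8.82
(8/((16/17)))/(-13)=-17/26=-0.65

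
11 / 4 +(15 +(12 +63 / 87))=3535 / 116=30.47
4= 4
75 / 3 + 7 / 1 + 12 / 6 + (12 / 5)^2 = 994 / 25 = 39.76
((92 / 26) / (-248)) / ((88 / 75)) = -1725 / 141856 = -0.01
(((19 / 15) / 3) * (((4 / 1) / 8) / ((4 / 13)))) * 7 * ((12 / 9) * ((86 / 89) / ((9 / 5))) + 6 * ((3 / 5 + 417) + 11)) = 26718560323 / 2162700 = 12354.26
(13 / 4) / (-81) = -13 / 324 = -0.04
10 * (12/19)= 120/19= 6.32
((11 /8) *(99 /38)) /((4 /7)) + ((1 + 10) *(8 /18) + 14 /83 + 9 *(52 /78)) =15738541 /908352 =17.33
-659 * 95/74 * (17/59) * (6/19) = -168045/2183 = -76.98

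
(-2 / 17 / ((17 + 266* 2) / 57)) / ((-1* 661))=38 / 2056371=0.00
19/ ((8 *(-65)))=-19/ 520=-0.04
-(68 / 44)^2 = -289 / 121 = -2.39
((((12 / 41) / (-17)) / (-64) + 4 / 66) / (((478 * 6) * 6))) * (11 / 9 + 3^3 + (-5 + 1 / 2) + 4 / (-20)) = 47427151 / 569953739520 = 0.00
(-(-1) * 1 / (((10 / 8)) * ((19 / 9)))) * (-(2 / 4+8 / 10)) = -234 / 475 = -0.49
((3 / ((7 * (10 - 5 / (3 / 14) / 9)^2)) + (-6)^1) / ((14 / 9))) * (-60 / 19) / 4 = 45300951 / 14896000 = 3.04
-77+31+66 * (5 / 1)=284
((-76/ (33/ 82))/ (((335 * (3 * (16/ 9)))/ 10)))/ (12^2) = -779/ 106128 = -0.01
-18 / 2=-9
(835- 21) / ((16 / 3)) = 1221 / 8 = 152.62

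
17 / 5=3.40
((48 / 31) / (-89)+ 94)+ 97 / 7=2082709 / 19313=107.84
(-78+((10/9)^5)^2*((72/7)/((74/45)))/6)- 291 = -12242054518073/33447302217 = -366.01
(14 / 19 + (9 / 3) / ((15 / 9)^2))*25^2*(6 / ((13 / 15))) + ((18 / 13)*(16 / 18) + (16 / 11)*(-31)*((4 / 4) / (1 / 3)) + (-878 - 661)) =16813595 / 2717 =6188.29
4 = 4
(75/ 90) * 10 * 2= 50/ 3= 16.67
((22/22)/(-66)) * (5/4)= -5/264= -0.02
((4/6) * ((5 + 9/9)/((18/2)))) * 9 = 4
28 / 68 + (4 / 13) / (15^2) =20543 / 49725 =0.41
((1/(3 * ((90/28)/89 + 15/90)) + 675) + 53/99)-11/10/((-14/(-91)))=502803277/750420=670.03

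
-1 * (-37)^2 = -1369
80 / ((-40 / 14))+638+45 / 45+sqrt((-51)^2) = 662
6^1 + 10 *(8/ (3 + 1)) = 26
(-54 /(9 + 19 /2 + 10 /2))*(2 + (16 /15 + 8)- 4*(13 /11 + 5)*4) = 201.85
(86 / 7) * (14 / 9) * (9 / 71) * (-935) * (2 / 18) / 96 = -40205 / 15336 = -2.62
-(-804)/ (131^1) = 804/ 131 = 6.14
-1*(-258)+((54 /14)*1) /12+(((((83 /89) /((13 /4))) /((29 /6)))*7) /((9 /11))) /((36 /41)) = 6567272659 /25366068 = 258.90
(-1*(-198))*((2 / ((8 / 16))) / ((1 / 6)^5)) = 6158592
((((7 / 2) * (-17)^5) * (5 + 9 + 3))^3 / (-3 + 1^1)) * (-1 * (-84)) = 101296397308243823110237827 / 4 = 25324099327060955777559460.00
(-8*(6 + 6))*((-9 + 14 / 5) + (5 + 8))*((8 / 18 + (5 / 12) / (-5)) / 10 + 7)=-344488 / 75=-4593.17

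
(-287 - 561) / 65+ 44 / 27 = -20036 / 1755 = -11.42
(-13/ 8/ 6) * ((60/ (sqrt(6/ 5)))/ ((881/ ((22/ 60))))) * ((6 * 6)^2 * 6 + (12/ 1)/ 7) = -648791 * sqrt(30)/ 74004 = -48.02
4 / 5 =0.80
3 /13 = 0.23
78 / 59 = 1.32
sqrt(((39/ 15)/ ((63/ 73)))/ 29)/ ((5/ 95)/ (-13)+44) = 247*sqrt(963235)/ 33090015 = 0.01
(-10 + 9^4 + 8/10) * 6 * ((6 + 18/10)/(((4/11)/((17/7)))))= 716734161/350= 2047811.89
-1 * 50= -50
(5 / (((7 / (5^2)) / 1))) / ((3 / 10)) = 1250 / 21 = 59.52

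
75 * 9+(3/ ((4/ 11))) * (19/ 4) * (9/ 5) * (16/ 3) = 5256/ 5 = 1051.20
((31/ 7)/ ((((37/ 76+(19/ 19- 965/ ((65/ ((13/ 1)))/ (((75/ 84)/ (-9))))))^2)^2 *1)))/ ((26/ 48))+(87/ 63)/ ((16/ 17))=1.47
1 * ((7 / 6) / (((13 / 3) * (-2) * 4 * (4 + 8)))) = -7 / 2496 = -0.00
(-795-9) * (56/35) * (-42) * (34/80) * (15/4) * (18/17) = 455868/5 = 91173.60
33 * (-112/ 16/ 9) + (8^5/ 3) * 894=29294515/ 3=9764838.33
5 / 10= 1 / 2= 0.50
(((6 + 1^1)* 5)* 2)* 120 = 8400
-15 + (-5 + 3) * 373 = -761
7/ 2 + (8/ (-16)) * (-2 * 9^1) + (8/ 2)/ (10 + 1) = 283/ 22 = 12.86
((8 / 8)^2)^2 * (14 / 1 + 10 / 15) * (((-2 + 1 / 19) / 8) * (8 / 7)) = -1628 / 399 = -4.08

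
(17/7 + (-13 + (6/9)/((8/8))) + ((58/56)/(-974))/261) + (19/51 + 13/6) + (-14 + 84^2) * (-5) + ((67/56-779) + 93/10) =-187694016589/5215770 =-35985.87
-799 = -799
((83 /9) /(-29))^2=6889 /68121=0.10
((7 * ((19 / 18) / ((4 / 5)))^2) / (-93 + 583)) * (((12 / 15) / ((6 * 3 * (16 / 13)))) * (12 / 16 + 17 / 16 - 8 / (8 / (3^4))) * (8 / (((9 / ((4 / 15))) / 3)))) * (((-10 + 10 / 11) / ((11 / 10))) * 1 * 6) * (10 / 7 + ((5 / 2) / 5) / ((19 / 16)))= 45824675 / 9879408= 4.64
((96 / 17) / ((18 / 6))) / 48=2 / 51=0.04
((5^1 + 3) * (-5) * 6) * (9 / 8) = -270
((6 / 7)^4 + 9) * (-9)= -206145 / 2401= -85.86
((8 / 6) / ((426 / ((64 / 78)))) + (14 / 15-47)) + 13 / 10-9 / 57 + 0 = -212705189 / 4734990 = -44.92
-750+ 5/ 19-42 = -15043/ 19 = -791.74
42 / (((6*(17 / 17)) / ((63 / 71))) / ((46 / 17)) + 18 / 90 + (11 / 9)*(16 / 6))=456435 / 64751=7.05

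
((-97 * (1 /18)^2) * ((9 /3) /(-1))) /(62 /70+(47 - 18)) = 3395 /112968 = 0.03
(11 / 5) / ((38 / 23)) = 253 / 190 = 1.33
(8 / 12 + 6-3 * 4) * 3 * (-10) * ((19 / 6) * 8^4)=2075306.67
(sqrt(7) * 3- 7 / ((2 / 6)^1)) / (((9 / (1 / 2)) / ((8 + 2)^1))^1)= -35 / 3 + 5 * sqrt(7) / 3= -7.26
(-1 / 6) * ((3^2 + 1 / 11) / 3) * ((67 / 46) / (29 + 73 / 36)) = -6700 / 282601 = -0.02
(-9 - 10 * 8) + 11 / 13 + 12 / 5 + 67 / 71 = -84.81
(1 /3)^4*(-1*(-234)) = 26 /9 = 2.89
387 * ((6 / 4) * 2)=1161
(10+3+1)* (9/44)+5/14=248/77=3.22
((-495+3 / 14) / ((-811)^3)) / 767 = 6927 / 5727775167478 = 0.00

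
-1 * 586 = -586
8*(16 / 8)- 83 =-67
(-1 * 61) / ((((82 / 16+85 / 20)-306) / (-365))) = -178120 / 2373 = -75.06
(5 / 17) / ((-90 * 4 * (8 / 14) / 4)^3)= -343 / 158630400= -0.00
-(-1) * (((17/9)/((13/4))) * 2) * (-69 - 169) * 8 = -258944/117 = -2213.20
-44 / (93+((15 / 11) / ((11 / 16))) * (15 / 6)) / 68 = -1331 / 201501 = -0.01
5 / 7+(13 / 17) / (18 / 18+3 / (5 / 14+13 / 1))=2146 / 1603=1.34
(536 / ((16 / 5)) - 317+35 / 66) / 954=-2458 / 15741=-0.16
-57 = -57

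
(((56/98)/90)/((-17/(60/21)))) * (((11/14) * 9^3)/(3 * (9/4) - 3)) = -4752/29155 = -0.16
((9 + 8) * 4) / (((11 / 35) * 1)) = 2380 / 11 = 216.36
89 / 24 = 3.71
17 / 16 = 1.06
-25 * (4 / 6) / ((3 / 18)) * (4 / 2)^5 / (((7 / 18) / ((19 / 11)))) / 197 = -1094400 / 15169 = -72.15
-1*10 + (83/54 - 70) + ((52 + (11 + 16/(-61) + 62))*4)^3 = 1522496180461727/12256974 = 124214686.31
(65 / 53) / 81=65 / 4293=0.02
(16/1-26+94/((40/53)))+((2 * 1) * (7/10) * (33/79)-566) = -712367/1580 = -450.87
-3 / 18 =-1 / 6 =-0.17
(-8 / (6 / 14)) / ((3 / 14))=-784 / 9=-87.11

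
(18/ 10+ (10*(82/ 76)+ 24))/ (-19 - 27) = -1738/ 2185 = -0.80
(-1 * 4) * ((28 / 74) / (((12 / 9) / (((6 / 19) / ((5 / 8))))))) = -2016 / 3515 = -0.57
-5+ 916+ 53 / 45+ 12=41588 / 45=924.18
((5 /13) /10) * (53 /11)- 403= -115205 /286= -402.81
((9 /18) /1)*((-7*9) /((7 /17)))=-153 /2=-76.50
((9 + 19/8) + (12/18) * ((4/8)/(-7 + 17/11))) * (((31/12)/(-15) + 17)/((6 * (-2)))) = -12337117/777600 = -15.87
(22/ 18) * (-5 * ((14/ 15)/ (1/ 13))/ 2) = -1001/ 27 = -37.07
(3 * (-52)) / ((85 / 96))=-176.19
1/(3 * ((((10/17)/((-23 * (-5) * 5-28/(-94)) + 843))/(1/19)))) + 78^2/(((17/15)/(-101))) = -8230371022/15181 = -542149.46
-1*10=-10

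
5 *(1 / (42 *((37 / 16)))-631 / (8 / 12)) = -4732.45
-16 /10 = -8 /5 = -1.60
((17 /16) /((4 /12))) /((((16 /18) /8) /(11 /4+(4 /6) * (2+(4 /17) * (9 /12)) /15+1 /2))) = 30723 /320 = 96.01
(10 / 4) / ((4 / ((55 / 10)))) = 55 / 16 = 3.44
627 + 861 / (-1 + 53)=33465 / 52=643.56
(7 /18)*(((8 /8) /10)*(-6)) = -7 /30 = -0.23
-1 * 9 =-9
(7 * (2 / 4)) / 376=7 / 752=0.01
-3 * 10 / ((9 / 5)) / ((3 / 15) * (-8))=125 / 12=10.42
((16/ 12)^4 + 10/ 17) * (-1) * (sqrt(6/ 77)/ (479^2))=-0.00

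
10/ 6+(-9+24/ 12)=-16/ 3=-5.33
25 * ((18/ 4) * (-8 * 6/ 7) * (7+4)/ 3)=-19800/ 7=-2828.57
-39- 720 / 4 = -219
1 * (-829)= -829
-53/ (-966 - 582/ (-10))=265/ 4539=0.06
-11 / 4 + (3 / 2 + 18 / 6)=7 / 4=1.75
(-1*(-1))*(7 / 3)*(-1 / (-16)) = 7 / 48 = 0.15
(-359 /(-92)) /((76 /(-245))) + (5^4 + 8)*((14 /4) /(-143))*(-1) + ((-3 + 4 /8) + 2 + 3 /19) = 2571155 /999856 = 2.57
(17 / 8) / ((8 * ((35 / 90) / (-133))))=-2907 / 32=-90.84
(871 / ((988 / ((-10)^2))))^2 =2805625 / 361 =7771.81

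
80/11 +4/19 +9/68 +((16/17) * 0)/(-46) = 108233/14212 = 7.62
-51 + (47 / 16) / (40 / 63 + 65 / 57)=-1677741 / 34000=-49.35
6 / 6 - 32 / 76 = 0.58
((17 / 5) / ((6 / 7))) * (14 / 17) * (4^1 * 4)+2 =814 / 15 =54.27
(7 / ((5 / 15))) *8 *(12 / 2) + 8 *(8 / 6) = 3056 / 3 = 1018.67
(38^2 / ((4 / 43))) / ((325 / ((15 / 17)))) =46569 / 1105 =42.14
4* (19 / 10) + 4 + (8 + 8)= 138 / 5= 27.60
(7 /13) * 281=1967 /13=151.31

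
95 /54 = 1.76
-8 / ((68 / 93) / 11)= -2046 / 17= -120.35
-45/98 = -0.46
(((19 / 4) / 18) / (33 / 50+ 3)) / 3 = 0.02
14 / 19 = 0.74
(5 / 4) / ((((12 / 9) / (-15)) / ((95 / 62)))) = -21375 / 992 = -21.55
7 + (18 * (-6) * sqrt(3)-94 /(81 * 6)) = 1654 /243-108 * sqrt(3) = -180.25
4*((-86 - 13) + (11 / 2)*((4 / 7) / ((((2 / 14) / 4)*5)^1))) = -1628 / 5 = -325.60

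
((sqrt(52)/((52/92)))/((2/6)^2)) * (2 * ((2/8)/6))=9.57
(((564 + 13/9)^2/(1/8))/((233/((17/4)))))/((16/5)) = 2201323285/150984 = 14579.84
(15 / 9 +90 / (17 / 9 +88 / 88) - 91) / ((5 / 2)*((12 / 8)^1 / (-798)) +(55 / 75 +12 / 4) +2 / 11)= -132781880 / 8924747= -14.88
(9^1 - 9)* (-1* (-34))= 0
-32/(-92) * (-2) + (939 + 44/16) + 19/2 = 87451/92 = 950.55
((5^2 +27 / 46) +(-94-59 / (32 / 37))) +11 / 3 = -293587 / 2208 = -132.97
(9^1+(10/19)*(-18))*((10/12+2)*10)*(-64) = 16320/19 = 858.95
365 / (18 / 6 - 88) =-4.29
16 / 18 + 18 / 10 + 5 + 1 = 391 / 45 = 8.69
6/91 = 0.07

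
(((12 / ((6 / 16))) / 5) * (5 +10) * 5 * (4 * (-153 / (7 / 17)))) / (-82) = 2496960 / 287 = 8700.21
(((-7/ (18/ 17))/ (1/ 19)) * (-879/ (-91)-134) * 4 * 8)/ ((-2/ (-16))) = 467807360/ 117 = 3998353.50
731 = 731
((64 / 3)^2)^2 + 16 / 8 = 16777378 / 81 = 207128.12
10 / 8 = 5 / 4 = 1.25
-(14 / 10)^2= -49 / 25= -1.96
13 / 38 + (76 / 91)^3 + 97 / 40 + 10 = 7645521173 / 572713960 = 13.35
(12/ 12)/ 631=1/ 631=0.00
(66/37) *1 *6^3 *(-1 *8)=-114048/37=-3082.38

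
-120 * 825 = -99000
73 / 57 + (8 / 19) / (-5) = 1.20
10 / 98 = 5 / 49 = 0.10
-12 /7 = -1.71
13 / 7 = 1.86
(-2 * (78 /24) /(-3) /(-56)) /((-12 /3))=13 /1344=0.01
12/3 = 4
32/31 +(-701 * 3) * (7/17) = -455807/527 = -864.91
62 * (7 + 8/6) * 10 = 15500/3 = 5166.67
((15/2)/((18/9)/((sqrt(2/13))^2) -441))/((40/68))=-0.03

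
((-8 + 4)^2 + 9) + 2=27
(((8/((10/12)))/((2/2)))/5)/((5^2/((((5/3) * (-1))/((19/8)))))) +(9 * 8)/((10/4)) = 68272/2375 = 28.75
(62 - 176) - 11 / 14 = -1607 / 14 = -114.79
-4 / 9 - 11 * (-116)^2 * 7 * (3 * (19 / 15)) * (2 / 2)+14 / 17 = -3011977294 / 765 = -3937225.22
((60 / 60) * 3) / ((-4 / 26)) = -39 / 2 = -19.50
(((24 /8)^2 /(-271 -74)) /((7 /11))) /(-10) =33 /8050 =0.00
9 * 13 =117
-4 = -4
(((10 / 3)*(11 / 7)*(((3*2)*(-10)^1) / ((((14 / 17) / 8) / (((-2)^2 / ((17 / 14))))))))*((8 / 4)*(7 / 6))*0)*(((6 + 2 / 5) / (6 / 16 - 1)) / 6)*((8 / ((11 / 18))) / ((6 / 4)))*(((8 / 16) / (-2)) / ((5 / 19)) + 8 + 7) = 0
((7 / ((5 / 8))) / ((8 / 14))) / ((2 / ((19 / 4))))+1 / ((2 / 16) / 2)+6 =1371 / 20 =68.55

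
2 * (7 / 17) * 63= 882 / 17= 51.88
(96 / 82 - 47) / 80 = -1879 / 3280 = -0.57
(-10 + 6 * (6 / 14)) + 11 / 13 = -599 / 91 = -6.58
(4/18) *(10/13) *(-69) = -460/39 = -11.79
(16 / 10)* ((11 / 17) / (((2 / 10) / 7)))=616 / 17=36.24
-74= -74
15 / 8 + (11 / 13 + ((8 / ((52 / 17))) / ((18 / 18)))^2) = 12927 / 1352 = 9.56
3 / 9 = 1 / 3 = 0.33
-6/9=-2/3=-0.67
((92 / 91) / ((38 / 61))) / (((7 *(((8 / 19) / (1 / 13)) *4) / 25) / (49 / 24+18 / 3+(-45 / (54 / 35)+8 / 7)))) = -39248925 / 7419776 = -5.29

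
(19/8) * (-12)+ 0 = -57/2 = -28.50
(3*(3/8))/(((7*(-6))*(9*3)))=-1/1008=-0.00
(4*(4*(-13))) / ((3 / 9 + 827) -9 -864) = 624 / 137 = 4.55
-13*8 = -104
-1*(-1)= 1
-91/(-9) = 91/9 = 10.11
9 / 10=0.90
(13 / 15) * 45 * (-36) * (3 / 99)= -468 / 11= -42.55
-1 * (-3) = 3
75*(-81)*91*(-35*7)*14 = 1896189750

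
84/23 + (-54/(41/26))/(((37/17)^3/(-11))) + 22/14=13962661985/334360453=41.76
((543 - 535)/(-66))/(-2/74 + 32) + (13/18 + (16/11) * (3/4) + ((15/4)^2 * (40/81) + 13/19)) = 2333516/247247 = 9.44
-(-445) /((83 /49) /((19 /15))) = 82859 /249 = 332.77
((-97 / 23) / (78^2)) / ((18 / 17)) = -1649 / 2518776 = -0.00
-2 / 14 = -1 / 7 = -0.14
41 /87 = 0.47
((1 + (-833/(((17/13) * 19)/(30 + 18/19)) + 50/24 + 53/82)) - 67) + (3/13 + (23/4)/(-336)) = -284620588043/258603072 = -1100.61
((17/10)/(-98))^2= 289/960400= 0.00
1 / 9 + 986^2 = 8749765 / 9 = 972196.11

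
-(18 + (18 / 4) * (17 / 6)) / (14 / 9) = -1107 / 56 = -19.77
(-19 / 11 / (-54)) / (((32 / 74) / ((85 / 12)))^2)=187929475 / 21897216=8.58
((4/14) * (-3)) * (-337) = 2022/7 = 288.86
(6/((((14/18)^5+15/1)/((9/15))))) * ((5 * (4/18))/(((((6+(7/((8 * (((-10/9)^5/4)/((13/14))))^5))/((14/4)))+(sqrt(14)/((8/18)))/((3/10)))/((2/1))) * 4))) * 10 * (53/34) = 0.06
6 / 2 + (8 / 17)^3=15251 / 4913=3.10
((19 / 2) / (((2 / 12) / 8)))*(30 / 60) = 228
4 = 4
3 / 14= 0.21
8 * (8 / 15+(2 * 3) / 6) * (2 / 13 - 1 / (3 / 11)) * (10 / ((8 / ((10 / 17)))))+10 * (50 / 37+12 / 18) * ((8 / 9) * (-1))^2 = -31274420 / 1987011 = -15.74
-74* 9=-666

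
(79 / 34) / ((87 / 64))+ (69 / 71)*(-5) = -330767 / 105009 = -3.15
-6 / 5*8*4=-38.40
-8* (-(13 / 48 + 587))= 28189 / 6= 4698.17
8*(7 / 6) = 28 / 3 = 9.33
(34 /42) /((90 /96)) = 272 /315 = 0.86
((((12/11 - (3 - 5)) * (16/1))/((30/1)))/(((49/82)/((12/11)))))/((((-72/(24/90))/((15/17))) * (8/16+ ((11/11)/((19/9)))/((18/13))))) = -3116/266805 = -0.01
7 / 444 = 0.02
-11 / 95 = -0.12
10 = 10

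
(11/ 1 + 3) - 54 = -40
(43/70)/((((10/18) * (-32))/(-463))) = 179181/11200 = 16.00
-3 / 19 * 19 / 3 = -1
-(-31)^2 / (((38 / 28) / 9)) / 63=-1922 / 19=-101.16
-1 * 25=-25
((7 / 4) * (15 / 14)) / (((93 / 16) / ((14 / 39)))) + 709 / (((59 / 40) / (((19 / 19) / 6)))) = 1907600 / 23777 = 80.23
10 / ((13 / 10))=100 / 13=7.69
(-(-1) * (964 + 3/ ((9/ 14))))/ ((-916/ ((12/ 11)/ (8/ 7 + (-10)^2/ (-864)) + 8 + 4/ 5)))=-611983258/ 58680105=-10.43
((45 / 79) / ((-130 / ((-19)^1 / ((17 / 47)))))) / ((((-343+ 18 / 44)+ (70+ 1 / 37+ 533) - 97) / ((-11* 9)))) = -323834841 / 2322692983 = -0.14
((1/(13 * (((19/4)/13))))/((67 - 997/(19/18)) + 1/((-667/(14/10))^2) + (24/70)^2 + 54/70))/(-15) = 435991220/27232190309721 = 0.00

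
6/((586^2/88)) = 132/85849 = 0.00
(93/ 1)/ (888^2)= 31/ 262848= 0.00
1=1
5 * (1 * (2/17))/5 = 2/17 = 0.12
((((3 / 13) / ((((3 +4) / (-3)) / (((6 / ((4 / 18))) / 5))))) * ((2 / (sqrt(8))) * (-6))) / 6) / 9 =27 * sqrt(2) / 910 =0.04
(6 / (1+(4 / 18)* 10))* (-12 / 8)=-81 / 29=-2.79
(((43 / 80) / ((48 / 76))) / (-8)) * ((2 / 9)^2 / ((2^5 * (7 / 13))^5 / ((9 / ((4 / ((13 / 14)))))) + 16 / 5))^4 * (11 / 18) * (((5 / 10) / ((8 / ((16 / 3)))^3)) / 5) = -121953763083861694956958187732675 / 2973703778758076129973802037116823059472943431294774503680835584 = -0.00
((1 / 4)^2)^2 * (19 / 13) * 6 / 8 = 57 / 13312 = 0.00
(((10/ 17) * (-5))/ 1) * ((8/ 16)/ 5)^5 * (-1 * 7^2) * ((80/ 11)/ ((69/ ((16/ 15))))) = 784/ 4838625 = 0.00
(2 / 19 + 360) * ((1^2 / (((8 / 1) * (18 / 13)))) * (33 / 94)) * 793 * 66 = 597328.92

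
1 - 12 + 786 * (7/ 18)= 294.67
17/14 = 1.21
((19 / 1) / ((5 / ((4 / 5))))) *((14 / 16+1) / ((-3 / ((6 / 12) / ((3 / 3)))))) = -19 / 20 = -0.95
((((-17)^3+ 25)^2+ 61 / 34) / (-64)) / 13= -812346557 / 28288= -28717.00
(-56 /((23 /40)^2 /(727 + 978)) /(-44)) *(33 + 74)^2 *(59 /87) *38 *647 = 57661662632672000 /46023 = 1252887961077.55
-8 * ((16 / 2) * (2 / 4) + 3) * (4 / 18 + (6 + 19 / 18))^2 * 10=-2402540 / 81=-29660.99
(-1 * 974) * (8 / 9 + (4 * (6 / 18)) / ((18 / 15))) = -1948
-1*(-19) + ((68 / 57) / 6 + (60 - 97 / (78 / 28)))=98653 / 2223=44.38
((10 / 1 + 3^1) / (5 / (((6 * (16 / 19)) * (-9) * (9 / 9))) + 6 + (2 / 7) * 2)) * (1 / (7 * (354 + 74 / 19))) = 13338 / 16608575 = 0.00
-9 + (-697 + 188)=-518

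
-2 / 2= -1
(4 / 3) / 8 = 1 / 6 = 0.17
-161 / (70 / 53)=-1219 / 10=-121.90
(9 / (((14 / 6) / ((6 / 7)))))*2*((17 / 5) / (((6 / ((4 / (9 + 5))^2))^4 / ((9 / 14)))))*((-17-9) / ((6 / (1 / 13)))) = -1632 / 9886633715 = -0.00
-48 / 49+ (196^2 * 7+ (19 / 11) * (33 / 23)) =268913.50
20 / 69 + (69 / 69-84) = -5707 / 69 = -82.71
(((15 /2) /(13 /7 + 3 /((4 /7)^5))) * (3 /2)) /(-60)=-1344 /366259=-0.00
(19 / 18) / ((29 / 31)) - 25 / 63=297 / 406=0.73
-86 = -86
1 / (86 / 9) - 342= -29403 / 86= -341.90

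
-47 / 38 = -1.24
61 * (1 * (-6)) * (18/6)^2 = -3294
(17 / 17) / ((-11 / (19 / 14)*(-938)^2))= -19 / 135495976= -0.00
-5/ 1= -5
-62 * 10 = -620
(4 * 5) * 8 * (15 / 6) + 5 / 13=5205 / 13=400.38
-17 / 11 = -1.55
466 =466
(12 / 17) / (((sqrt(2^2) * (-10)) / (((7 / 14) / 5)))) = -3 / 850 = -0.00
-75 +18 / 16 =-591 / 8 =-73.88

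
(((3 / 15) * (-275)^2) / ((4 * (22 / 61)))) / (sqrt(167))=83875 * sqrt(167) / 1336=811.31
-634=-634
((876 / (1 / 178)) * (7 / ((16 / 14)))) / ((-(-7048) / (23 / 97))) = 21966357 / 683656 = 32.13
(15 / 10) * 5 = 15 / 2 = 7.50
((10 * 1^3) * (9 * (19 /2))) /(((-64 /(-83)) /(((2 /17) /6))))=23655 /1088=21.74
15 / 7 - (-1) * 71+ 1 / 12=6151 / 84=73.23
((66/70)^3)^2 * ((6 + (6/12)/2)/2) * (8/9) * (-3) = -430489323/73530625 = -5.85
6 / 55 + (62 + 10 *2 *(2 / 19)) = 67104 / 1045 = 64.21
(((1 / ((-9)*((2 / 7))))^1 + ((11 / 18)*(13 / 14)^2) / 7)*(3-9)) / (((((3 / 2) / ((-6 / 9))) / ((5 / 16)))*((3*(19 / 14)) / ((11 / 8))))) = -425975 / 4826304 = -0.09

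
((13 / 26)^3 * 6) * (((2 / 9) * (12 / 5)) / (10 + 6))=1 / 40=0.02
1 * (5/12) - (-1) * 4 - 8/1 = -43/12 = -3.58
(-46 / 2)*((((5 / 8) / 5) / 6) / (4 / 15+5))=-0.09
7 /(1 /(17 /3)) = 39.67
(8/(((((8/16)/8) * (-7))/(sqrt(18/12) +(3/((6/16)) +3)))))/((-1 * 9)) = 24.84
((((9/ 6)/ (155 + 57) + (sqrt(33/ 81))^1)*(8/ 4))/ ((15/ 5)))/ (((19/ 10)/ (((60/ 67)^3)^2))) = 116640000000/ 91091590844183 + 34560000000*sqrt(33)/ 1718709261211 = 0.12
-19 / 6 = -3.17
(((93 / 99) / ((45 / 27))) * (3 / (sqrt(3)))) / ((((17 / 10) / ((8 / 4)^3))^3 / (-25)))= -79360000 * sqrt(3) / 54043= -2543.45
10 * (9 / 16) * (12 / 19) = 3.55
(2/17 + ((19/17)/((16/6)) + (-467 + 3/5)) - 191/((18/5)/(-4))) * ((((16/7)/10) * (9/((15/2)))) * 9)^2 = -4023517536/2603125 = -1545.65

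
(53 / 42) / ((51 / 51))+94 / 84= 50 / 21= 2.38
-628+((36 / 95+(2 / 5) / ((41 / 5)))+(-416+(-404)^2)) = 631661606 / 3895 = 162172.43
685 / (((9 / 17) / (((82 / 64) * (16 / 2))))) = 13262.36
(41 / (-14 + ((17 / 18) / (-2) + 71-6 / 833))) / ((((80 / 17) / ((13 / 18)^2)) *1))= 98121569 / 1220356080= 0.08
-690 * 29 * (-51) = 1020510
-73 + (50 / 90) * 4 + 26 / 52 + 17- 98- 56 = -3731 / 18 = -207.28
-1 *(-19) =19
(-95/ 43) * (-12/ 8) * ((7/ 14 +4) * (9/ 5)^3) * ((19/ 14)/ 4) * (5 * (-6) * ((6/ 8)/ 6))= -21316689/ 192640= -110.66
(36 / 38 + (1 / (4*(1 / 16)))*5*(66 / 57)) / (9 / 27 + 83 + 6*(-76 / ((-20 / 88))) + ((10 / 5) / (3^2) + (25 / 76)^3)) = 476173440 / 41285517973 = 0.01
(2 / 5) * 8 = 16 / 5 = 3.20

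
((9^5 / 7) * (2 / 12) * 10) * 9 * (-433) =-383523255 / 7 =-54789036.43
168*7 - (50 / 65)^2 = 198644 / 169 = 1175.41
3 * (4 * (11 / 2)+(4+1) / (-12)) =259 / 4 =64.75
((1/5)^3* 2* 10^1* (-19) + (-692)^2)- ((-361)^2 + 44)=8712399/25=348495.96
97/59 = 1.64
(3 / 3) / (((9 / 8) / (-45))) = -40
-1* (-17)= 17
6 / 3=2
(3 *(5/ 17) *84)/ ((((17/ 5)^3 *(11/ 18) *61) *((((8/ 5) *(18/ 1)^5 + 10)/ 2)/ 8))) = 113400000/ 423586547427527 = 0.00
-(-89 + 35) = 54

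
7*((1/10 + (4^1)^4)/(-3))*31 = -555737/30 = -18524.57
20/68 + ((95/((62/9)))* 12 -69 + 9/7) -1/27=9763750/99603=98.03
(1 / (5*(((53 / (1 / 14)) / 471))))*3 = 1413 / 3710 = 0.38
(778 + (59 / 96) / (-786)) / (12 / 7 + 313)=410932963 / 166229568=2.47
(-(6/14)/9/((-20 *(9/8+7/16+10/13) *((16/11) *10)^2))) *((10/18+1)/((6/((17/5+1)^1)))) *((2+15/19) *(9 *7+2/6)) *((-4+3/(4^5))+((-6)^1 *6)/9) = -7509796151/965468160000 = -0.01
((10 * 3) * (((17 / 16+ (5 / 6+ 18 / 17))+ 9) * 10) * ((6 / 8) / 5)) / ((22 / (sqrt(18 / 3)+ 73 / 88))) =10681725 / 526592+ 146325 * sqrt(6) / 5984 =80.18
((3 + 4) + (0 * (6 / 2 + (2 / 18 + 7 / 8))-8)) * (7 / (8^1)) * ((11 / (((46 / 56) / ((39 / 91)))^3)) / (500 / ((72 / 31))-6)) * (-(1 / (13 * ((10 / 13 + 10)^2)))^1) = 34749 / 8020790575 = 0.00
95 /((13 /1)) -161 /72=4747 /936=5.07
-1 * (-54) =54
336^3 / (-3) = -12644352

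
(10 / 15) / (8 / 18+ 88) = 3 / 398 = 0.01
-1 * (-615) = 615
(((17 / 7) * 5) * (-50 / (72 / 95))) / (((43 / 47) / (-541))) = 5133075625 / 10836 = 473705.76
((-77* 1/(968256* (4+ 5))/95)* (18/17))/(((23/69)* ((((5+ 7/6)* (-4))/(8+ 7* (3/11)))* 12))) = 763/77144183040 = 0.00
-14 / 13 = -1.08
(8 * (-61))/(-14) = 244/7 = 34.86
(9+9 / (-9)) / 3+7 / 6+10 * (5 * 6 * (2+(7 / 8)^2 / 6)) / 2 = 62011 / 192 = 322.97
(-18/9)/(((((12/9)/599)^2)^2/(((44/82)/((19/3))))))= -344117095267473/49856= -6902220299.81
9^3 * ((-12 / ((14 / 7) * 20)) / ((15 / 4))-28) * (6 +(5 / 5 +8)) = -1535274 / 5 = -307054.80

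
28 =28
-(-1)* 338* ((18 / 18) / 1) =338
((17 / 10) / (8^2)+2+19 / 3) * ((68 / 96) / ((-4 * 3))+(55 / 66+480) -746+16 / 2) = -1189074131 / 552960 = -2150.38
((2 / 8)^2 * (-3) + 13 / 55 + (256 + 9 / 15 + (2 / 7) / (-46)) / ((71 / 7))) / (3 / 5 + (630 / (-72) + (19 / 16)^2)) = -582790832 / 154966801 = -3.76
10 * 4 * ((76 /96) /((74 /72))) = 1140 /37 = 30.81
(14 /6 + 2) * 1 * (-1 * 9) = -39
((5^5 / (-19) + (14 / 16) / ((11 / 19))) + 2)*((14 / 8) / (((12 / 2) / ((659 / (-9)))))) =1241492077 / 361152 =3437.59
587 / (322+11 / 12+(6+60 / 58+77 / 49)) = 1429932 / 807589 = 1.77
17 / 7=2.43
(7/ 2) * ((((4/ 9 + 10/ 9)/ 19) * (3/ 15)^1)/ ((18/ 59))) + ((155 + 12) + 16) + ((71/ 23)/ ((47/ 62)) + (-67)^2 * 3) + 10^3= 243796915451/ 16636590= 14654.26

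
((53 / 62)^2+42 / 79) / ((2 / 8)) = 383359 / 75919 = 5.05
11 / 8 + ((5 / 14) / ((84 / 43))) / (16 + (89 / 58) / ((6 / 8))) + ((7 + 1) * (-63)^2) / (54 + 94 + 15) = 3936080535 / 20063344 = 196.18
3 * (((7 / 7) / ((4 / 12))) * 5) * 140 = 6300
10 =10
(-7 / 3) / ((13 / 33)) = -77 / 13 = -5.92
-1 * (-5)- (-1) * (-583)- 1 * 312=-890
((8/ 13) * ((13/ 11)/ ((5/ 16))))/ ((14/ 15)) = 192/ 77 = 2.49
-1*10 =-10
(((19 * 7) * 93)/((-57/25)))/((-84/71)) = 55025/12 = 4585.42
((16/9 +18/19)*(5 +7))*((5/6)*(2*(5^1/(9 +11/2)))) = 93200/4959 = 18.79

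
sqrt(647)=25.44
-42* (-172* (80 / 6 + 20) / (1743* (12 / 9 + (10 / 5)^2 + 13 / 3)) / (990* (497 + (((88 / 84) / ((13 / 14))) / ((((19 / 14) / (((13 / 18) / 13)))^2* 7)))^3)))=113374768224765282768 / 3903243482953132856107031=0.00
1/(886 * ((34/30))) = 15/15062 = 0.00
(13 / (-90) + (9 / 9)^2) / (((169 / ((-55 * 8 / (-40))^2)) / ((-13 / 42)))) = -1331 / 7020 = -0.19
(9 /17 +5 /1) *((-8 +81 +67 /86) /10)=59643 /1462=40.80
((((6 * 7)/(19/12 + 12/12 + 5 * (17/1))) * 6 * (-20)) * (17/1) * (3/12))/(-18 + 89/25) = 6426000/379411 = 16.94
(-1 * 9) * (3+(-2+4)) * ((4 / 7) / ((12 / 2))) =-30 / 7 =-4.29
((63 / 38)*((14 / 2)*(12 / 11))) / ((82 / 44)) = 6.79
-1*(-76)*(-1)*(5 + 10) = -1140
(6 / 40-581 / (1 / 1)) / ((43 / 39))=-453063 / 860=-526.82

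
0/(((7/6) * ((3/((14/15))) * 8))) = 0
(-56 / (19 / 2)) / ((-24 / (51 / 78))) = 119 / 741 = 0.16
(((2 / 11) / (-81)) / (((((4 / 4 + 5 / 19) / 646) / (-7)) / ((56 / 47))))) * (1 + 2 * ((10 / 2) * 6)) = 73373972 / 125631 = 584.04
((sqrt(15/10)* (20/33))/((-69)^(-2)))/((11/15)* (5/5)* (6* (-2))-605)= -26450* sqrt(6)/11253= -5.76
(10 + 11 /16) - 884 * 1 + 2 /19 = -265455 /304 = -873.21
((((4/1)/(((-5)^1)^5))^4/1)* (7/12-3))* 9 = -5568/95367431640625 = -0.00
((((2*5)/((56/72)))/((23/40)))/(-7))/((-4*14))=450/7889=0.06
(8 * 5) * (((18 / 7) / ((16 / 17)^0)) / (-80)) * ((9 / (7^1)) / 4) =-81 / 196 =-0.41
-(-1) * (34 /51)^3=8 /27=0.30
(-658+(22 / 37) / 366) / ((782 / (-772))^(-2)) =-675.16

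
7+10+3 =20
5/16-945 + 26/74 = -559047/592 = -944.34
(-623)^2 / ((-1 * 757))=-388129 / 757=-512.72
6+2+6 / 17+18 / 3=14.35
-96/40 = -12/5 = -2.40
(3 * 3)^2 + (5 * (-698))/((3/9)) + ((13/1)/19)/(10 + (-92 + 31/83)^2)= -10389.00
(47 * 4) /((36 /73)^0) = 188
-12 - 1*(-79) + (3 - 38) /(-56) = 541 /8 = 67.62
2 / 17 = 0.12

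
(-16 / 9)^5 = -17.76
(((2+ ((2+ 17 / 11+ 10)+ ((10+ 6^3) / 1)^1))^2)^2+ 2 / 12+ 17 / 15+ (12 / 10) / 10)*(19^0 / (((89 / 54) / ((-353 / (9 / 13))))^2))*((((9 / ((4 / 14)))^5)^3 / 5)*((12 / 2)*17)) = 23544705623788756753331417660095320641491269171622053 / 118754673664000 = 198263402166429759903612900000000000000.00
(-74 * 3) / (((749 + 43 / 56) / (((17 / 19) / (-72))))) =8806 / 2393259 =0.00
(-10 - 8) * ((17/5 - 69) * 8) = 47232/5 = 9446.40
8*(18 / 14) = 72 / 7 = 10.29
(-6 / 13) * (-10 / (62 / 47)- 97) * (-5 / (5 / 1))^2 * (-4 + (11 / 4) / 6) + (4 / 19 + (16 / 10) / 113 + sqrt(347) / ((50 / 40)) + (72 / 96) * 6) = -719121029 / 4326205 + 4 * sqrt(347) / 5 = -151.32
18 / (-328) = -9 / 164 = -0.05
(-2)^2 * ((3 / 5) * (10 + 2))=144 / 5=28.80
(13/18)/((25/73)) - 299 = -133601/450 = -296.89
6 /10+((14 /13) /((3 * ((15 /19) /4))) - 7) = -536 /117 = -4.58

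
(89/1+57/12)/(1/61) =22875/4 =5718.75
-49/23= -2.13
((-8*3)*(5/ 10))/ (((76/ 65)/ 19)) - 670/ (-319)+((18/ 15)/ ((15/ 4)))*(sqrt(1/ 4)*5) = -306399/ 1595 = -192.10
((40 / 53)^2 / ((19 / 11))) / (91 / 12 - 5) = 211200 / 1654501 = 0.13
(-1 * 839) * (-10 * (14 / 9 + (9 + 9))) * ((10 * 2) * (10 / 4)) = 73832000 / 9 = 8203555.56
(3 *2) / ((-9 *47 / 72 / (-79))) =80.68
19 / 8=2.38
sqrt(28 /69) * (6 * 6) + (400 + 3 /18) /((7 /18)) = 24 * sqrt(483) /23 + 1029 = 1051.93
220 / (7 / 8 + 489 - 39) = 1760 / 3607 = 0.49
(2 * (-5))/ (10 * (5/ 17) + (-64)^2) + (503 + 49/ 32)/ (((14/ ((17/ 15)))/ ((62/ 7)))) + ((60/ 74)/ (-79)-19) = 164191651176361/ 479056503072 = 342.74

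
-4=-4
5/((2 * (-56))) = -5/112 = -0.04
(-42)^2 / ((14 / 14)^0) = 1764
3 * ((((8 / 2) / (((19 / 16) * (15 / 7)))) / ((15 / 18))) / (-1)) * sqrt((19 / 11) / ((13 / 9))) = -8064 * sqrt(2717) / 67925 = -6.19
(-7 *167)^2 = 1366561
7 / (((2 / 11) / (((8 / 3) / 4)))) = 77 / 3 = 25.67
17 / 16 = 1.06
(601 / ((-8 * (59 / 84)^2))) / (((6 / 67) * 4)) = -5919249 / 13924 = -425.11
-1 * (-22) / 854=0.03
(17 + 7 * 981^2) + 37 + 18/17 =114521895/17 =6736582.06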